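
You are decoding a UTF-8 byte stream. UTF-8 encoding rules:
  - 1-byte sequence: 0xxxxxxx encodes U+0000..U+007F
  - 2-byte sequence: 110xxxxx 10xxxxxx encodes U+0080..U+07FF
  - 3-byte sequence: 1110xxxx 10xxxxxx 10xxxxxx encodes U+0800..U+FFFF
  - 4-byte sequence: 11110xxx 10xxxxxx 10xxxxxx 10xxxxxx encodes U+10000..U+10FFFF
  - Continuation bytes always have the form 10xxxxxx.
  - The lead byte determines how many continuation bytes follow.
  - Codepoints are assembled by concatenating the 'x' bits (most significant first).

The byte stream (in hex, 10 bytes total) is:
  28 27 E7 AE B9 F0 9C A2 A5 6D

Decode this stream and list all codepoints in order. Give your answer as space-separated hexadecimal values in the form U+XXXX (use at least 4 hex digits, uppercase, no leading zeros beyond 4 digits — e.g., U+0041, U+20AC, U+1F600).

Answer: U+0028 U+0027 U+7BB9 U+1C8A5 U+006D

Derivation:
Byte[0]=28: 1-byte ASCII. cp=U+0028
Byte[1]=27: 1-byte ASCII. cp=U+0027
Byte[2]=E7: 3-byte lead, need 2 cont bytes. acc=0x7
Byte[3]=AE: continuation. acc=(acc<<6)|0x2E=0x1EE
Byte[4]=B9: continuation. acc=(acc<<6)|0x39=0x7BB9
Completed: cp=U+7BB9 (starts at byte 2)
Byte[5]=F0: 4-byte lead, need 3 cont bytes. acc=0x0
Byte[6]=9C: continuation. acc=(acc<<6)|0x1C=0x1C
Byte[7]=A2: continuation. acc=(acc<<6)|0x22=0x722
Byte[8]=A5: continuation. acc=(acc<<6)|0x25=0x1C8A5
Completed: cp=U+1C8A5 (starts at byte 5)
Byte[9]=6D: 1-byte ASCII. cp=U+006D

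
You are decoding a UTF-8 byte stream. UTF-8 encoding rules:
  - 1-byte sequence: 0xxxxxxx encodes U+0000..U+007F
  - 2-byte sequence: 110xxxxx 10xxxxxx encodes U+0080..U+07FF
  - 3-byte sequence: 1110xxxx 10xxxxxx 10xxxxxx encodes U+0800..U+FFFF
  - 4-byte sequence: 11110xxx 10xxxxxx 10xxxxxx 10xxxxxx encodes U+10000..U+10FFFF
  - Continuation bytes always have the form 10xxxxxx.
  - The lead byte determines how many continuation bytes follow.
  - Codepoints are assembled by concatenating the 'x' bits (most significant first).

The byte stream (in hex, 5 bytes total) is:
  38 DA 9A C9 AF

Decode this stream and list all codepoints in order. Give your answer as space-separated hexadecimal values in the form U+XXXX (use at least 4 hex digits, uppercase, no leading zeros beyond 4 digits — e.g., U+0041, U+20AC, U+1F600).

Byte[0]=38: 1-byte ASCII. cp=U+0038
Byte[1]=DA: 2-byte lead, need 1 cont bytes. acc=0x1A
Byte[2]=9A: continuation. acc=(acc<<6)|0x1A=0x69A
Completed: cp=U+069A (starts at byte 1)
Byte[3]=C9: 2-byte lead, need 1 cont bytes. acc=0x9
Byte[4]=AF: continuation. acc=(acc<<6)|0x2F=0x26F
Completed: cp=U+026F (starts at byte 3)

Answer: U+0038 U+069A U+026F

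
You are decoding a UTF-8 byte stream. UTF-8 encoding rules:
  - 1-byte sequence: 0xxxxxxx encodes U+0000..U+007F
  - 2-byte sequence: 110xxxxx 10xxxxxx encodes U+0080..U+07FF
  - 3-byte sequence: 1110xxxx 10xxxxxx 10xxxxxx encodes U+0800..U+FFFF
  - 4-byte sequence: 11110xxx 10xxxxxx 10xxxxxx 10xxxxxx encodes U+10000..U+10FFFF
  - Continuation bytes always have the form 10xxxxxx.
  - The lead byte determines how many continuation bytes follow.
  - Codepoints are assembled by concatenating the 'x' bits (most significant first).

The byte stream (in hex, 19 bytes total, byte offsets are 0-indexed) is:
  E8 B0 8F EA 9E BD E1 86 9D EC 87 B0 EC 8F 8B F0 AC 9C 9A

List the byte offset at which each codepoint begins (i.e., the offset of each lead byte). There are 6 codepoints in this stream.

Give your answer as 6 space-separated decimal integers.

Byte[0]=E8: 3-byte lead, need 2 cont bytes. acc=0x8
Byte[1]=B0: continuation. acc=(acc<<6)|0x30=0x230
Byte[2]=8F: continuation. acc=(acc<<6)|0x0F=0x8C0F
Completed: cp=U+8C0F (starts at byte 0)
Byte[3]=EA: 3-byte lead, need 2 cont bytes. acc=0xA
Byte[4]=9E: continuation. acc=(acc<<6)|0x1E=0x29E
Byte[5]=BD: continuation. acc=(acc<<6)|0x3D=0xA7BD
Completed: cp=U+A7BD (starts at byte 3)
Byte[6]=E1: 3-byte lead, need 2 cont bytes. acc=0x1
Byte[7]=86: continuation. acc=(acc<<6)|0x06=0x46
Byte[8]=9D: continuation. acc=(acc<<6)|0x1D=0x119D
Completed: cp=U+119D (starts at byte 6)
Byte[9]=EC: 3-byte lead, need 2 cont bytes. acc=0xC
Byte[10]=87: continuation. acc=(acc<<6)|0x07=0x307
Byte[11]=B0: continuation. acc=(acc<<6)|0x30=0xC1F0
Completed: cp=U+C1F0 (starts at byte 9)
Byte[12]=EC: 3-byte lead, need 2 cont bytes. acc=0xC
Byte[13]=8F: continuation. acc=(acc<<6)|0x0F=0x30F
Byte[14]=8B: continuation. acc=(acc<<6)|0x0B=0xC3CB
Completed: cp=U+C3CB (starts at byte 12)
Byte[15]=F0: 4-byte lead, need 3 cont bytes. acc=0x0
Byte[16]=AC: continuation. acc=(acc<<6)|0x2C=0x2C
Byte[17]=9C: continuation. acc=(acc<<6)|0x1C=0xB1C
Byte[18]=9A: continuation. acc=(acc<<6)|0x1A=0x2C71A
Completed: cp=U+2C71A (starts at byte 15)

Answer: 0 3 6 9 12 15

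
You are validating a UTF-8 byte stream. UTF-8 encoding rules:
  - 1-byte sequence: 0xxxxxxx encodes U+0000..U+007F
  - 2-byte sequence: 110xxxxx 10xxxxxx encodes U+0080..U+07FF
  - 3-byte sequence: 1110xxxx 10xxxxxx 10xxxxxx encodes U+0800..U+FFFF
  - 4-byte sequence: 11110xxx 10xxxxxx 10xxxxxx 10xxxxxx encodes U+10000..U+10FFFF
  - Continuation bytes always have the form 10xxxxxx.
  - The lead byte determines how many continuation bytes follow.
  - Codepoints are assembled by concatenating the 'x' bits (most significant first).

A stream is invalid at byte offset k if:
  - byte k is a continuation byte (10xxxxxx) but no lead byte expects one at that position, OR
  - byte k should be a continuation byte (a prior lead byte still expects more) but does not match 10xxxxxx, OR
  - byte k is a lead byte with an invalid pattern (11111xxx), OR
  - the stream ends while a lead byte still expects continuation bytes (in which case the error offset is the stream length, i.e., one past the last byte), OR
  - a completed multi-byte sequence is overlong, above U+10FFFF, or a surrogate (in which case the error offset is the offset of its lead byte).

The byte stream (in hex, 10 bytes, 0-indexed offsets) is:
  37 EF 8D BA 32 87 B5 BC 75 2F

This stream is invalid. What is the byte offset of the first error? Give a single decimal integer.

Answer: 5

Derivation:
Byte[0]=37: 1-byte ASCII. cp=U+0037
Byte[1]=EF: 3-byte lead, need 2 cont bytes. acc=0xF
Byte[2]=8D: continuation. acc=(acc<<6)|0x0D=0x3CD
Byte[3]=BA: continuation. acc=(acc<<6)|0x3A=0xF37A
Completed: cp=U+F37A (starts at byte 1)
Byte[4]=32: 1-byte ASCII. cp=U+0032
Byte[5]=87: INVALID lead byte (not 0xxx/110x/1110/11110)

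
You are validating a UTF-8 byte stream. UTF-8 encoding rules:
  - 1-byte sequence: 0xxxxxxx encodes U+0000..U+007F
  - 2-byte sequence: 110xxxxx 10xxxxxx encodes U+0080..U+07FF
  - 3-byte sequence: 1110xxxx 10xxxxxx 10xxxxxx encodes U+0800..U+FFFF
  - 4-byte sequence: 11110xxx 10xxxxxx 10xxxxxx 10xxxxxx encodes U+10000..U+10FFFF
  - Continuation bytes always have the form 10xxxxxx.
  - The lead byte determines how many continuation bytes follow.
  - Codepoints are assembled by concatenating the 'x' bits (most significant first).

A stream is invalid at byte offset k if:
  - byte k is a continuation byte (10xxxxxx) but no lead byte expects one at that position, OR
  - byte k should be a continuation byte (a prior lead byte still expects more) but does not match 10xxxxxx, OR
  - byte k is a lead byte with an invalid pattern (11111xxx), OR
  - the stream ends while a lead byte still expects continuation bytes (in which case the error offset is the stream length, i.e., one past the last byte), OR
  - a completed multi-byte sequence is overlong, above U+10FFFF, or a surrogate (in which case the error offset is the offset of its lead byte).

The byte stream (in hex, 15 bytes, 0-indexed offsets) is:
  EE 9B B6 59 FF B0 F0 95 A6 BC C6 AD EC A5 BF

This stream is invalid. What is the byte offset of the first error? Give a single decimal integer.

Answer: 4

Derivation:
Byte[0]=EE: 3-byte lead, need 2 cont bytes. acc=0xE
Byte[1]=9B: continuation. acc=(acc<<6)|0x1B=0x39B
Byte[2]=B6: continuation. acc=(acc<<6)|0x36=0xE6F6
Completed: cp=U+E6F6 (starts at byte 0)
Byte[3]=59: 1-byte ASCII. cp=U+0059
Byte[4]=FF: INVALID lead byte (not 0xxx/110x/1110/11110)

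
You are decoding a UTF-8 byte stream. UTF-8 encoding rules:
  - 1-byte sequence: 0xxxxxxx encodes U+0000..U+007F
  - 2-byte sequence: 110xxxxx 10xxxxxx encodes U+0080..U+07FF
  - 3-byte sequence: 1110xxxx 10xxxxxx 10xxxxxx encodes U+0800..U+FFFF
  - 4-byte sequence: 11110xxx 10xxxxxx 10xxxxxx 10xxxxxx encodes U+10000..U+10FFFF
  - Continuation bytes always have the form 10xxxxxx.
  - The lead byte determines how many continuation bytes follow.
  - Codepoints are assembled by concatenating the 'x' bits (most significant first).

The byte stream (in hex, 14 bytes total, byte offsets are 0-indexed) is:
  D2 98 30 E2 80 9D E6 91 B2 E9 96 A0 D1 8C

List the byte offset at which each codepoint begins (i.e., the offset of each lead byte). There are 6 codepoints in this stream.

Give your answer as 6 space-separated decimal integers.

Answer: 0 2 3 6 9 12

Derivation:
Byte[0]=D2: 2-byte lead, need 1 cont bytes. acc=0x12
Byte[1]=98: continuation. acc=(acc<<6)|0x18=0x498
Completed: cp=U+0498 (starts at byte 0)
Byte[2]=30: 1-byte ASCII. cp=U+0030
Byte[3]=E2: 3-byte lead, need 2 cont bytes. acc=0x2
Byte[4]=80: continuation. acc=(acc<<6)|0x00=0x80
Byte[5]=9D: continuation. acc=(acc<<6)|0x1D=0x201D
Completed: cp=U+201D (starts at byte 3)
Byte[6]=E6: 3-byte lead, need 2 cont bytes. acc=0x6
Byte[7]=91: continuation. acc=(acc<<6)|0x11=0x191
Byte[8]=B2: continuation. acc=(acc<<6)|0x32=0x6472
Completed: cp=U+6472 (starts at byte 6)
Byte[9]=E9: 3-byte lead, need 2 cont bytes. acc=0x9
Byte[10]=96: continuation. acc=(acc<<6)|0x16=0x256
Byte[11]=A0: continuation. acc=(acc<<6)|0x20=0x95A0
Completed: cp=U+95A0 (starts at byte 9)
Byte[12]=D1: 2-byte lead, need 1 cont bytes. acc=0x11
Byte[13]=8C: continuation. acc=(acc<<6)|0x0C=0x44C
Completed: cp=U+044C (starts at byte 12)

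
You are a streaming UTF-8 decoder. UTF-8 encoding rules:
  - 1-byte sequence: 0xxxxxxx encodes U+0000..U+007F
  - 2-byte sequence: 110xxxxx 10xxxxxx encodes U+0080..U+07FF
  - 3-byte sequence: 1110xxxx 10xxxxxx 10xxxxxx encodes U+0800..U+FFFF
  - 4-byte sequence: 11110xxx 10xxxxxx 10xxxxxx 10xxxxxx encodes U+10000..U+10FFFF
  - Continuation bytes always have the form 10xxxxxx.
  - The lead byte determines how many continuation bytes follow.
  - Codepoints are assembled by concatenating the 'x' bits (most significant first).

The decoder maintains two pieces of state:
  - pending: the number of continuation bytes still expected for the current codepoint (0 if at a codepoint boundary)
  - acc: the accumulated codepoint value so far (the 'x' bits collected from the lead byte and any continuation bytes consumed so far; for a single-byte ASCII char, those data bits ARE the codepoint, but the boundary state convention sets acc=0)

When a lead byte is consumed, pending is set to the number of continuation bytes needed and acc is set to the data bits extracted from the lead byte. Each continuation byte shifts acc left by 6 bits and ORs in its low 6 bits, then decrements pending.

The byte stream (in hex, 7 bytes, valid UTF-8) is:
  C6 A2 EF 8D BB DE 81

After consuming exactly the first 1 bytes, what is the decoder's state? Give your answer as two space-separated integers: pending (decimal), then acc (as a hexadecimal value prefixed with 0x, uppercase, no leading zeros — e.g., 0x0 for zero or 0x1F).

Byte[0]=C6: 2-byte lead. pending=1, acc=0x6

Answer: 1 0x6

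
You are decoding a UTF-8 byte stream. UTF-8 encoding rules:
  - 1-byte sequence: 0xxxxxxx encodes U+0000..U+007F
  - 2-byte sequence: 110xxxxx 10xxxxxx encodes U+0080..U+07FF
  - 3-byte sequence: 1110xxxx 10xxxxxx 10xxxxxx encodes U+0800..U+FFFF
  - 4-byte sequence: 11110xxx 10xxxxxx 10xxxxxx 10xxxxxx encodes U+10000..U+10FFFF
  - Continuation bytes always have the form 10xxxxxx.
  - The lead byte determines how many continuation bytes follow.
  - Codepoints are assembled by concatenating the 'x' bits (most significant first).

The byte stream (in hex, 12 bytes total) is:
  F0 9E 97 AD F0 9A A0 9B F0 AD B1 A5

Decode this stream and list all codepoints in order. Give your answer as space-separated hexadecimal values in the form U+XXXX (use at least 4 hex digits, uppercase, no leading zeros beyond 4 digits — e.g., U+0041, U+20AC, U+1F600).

Byte[0]=F0: 4-byte lead, need 3 cont bytes. acc=0x0
Byte[1]=9E: continuation. acc=(acc<<6)|0x1E=0x1E
Byte[2]=97: continuation. acc=(acc<<6)|0x17=0x797
Byte[3]=AD: continuation. acc=(acc<<6)|0x2D=0x1E5ED
Completed: cp=U+1E5ED (starts at byte 0)
Byte[4]=F0: 4-byte lead, need 3 cont bytes. acc=0x0
Byte[5]=9A: continuation. acc=(acc<<6)|0x1A=0x1A
Byte[6]=A0: continuation. acc=(acc<<6)|0x20=0x6A0
Byte[7]=9B: continuation. acc=(acc<<6)|0x1B=0x1A81B
Completed: cp=U+1A81B (starts at byte 4)
Byte[8]=F0: 4-byte lead, need 3 cont bytes. acc=0x0
Byte[9]=AD: continuation. acc=(acc<<6)|0x2D=0x2D
Byte[10]=B1: continuation. acc=(acc<<6)|0x31=0xB71
Byte[11]=A5: continuation. acc=(acc<<6)|0x25=0x2DC65
Completed: cp=U+2DC65 (starts at byte 8)

Answer: U+1E5ED U+1A81B U+2DC65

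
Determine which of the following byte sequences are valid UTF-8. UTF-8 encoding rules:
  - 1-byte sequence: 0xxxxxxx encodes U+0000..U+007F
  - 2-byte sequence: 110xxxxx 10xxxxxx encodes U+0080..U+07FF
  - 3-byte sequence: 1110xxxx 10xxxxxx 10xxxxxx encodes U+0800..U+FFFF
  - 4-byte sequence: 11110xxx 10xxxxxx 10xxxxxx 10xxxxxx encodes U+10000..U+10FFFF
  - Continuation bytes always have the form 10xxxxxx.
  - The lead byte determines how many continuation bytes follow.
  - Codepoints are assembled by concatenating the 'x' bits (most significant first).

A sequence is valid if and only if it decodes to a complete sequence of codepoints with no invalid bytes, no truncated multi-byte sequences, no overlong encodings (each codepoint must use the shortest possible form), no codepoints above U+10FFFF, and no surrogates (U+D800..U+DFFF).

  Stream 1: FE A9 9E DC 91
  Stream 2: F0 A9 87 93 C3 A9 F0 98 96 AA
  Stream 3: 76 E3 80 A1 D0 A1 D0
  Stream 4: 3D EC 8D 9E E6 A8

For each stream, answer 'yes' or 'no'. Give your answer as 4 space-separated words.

Stream 1: error at byte offset 0. INVALID
Stream 2: decodes cleanly. VALID
Stream 3: error at byte offset 7. INVALID
Stream 4: error at byte offset 6. INVALID

Answer: no yes no no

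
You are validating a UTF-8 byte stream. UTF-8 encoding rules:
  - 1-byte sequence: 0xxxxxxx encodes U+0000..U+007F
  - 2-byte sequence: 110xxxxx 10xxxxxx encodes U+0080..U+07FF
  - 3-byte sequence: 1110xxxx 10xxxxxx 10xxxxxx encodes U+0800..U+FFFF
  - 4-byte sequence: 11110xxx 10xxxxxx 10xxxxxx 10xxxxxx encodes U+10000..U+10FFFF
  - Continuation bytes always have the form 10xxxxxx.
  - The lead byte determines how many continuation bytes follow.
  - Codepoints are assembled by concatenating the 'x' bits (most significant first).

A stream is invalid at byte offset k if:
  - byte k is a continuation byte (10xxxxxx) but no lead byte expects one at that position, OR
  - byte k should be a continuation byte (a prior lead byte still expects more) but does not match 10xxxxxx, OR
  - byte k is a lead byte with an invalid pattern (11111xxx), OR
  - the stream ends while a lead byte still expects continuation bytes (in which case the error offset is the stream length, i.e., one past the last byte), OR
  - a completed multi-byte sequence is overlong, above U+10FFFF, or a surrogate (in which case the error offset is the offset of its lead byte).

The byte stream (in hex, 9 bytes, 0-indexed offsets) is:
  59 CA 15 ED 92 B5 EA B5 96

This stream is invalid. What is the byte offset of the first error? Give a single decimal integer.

Answer: 2

Derivation:
Byte[0]=59: 1-byte ASCII. cp=U+0059
Byte[1]=CA: 2-byte lead, need 1 cont bytes. acc=0xA
Byte[2]=15: expected 10xxxxxx continuation. INVALID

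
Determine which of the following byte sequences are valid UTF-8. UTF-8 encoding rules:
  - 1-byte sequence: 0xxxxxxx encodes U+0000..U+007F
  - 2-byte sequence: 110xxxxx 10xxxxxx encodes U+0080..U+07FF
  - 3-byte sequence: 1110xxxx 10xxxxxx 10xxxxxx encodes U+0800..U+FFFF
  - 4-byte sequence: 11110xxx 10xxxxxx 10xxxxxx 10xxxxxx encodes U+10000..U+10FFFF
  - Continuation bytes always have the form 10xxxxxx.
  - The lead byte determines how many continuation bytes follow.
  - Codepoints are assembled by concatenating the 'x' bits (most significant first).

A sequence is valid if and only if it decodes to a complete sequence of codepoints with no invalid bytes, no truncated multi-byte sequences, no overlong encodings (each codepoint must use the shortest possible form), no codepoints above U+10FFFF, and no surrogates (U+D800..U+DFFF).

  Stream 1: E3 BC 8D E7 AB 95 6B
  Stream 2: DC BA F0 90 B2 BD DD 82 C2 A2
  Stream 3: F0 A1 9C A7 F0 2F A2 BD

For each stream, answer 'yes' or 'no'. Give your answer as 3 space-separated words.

Stream 1: decodes cleanly. VALID
Stream 2: decodes cleanly. VALID
Stream 3: error at byte offset 5. INVALID

Answer: yes yes no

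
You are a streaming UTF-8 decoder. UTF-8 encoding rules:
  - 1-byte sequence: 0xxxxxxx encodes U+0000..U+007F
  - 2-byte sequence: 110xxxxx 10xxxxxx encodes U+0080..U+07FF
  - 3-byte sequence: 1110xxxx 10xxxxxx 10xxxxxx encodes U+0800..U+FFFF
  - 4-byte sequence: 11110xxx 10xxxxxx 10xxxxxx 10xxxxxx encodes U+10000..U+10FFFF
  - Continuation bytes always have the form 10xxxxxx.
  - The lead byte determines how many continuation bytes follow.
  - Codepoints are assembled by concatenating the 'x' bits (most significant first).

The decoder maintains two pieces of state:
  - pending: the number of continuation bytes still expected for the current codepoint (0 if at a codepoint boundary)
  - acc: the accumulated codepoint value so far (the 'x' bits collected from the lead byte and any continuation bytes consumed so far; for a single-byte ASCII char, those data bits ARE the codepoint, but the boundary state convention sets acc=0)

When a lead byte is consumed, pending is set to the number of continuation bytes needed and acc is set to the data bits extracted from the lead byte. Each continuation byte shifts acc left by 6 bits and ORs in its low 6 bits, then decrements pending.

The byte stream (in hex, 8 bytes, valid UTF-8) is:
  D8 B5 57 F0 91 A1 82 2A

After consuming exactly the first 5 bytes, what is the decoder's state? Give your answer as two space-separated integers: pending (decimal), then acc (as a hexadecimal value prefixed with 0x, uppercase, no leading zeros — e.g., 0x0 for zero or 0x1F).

Byte[0]=D8: 2-byte lead. pending=1, acc=0x18
Byte[1]=B5: continuation. acc=(acc<<6)|0x35=0x635, pending=0
Byte[2]=57: 1-byte. pending=0, acc=0x0
Byte[3]=F0: 4-byte lead. pending=3, acc=0x0
Byte[4]=91: continuation. acc=(acc<<6)|0x11=0x11, pending=2

Answer: 2 0x11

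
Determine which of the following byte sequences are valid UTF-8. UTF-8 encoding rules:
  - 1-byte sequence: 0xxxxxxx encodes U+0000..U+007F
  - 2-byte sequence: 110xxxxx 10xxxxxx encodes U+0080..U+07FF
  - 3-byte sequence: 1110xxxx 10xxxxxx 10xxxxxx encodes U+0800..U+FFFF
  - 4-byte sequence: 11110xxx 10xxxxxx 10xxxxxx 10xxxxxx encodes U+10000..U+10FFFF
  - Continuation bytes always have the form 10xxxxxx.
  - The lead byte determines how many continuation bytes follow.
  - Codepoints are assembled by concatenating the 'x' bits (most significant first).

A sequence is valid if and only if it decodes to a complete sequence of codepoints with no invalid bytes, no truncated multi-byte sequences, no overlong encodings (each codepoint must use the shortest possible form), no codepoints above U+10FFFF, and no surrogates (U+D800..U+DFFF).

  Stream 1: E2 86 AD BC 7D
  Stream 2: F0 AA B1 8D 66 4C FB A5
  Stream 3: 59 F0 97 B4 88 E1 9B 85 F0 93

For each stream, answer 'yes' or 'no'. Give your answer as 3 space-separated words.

Stream 1: error at byte offset 3. INVALID
Stream 2: error at byte offset 6. INVALID
Stream 3: error at byte offset 10. INVALID

Answer: no no no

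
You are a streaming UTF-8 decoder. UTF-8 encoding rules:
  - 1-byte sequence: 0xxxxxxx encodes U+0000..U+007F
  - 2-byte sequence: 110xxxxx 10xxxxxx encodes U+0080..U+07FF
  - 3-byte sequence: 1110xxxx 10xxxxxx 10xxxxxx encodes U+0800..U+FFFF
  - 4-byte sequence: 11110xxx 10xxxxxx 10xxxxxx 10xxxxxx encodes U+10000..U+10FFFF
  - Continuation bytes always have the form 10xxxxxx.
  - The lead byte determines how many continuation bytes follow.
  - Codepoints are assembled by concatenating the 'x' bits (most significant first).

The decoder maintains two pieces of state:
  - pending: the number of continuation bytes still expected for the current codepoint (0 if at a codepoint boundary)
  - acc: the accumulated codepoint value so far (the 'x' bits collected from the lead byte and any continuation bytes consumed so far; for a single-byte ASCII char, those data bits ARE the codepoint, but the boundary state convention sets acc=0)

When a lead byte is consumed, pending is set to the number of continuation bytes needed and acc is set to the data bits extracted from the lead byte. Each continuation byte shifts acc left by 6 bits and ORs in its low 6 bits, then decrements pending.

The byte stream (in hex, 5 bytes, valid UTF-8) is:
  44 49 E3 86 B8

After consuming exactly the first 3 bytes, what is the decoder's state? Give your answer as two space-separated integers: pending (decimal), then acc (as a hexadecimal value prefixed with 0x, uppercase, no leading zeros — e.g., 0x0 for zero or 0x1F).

Answer: 2 0x3

Derivation:
Byte[0]=44: 1-byte. pending=0, acc=0x0
Byte[1]=49: 1-byte. pending=0, acc=0x0
Byte[2]=E3: 3-byte lead. pending=2, acc=0x3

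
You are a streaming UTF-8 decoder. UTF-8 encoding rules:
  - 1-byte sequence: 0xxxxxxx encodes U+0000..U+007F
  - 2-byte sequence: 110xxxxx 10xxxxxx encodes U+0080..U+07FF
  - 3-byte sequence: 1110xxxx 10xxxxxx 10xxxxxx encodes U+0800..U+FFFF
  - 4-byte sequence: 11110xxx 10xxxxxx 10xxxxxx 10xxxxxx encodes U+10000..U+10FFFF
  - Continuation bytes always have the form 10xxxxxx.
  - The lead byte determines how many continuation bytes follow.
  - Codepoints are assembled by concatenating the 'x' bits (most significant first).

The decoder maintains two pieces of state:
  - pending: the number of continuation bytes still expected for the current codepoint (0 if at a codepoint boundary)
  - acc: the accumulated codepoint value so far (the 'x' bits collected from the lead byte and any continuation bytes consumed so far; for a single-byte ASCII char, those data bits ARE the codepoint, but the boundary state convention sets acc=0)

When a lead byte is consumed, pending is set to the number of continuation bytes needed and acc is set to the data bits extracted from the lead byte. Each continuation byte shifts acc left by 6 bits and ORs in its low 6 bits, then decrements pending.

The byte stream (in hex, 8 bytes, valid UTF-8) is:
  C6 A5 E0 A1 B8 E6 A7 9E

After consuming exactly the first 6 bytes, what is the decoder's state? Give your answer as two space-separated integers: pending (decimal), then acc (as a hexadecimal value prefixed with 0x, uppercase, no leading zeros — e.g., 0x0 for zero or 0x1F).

Answer: 2 0x6

Derivation:
Byte[0]=C6: 2-byte lead. pending=1, acc=0x6
Byte[1]=A5: continuation. acc=(acc<<6)|0x25=0x1A5, pending=0
Byte[2]=E0: 3-byte lead. pending=2, acc=0x0
Byte[3]=A1: continuation. acc=(acc<<6)|0x21=0x21, pending=1
Byte[4]=B8: continuation. acc=(acc<<6)|0x38=0x878, pending=0
Byte[5]=E6: 3-byte lead. pending=2, acc=0x6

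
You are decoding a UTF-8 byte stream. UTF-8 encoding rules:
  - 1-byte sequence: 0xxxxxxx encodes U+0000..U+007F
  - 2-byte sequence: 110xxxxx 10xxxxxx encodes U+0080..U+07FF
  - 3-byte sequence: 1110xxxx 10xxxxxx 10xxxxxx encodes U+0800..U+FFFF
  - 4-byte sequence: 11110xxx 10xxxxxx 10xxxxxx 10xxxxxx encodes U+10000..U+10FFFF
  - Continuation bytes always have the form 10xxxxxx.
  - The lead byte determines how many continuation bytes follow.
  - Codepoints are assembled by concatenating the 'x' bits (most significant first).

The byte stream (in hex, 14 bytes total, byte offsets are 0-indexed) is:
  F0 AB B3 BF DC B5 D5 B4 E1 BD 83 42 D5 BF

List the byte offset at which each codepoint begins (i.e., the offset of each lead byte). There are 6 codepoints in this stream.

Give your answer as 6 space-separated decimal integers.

Byte[0]=F0: 4-byte lead, need 3 cont bytes. acc=0x0
Byte[1]=AB: continuation. acc=(acc<<6)|0x2B=0x2B
Byte[2]=B3: continuation. acc=(acc<<6)|0x33=0xAF3
Byte[3]=BF: continuation. acc=(acc<<6)|0x3F=0x2BCFF
Completed: cp=U+2BCFF (starts at byte 0)
Byte[4]=DC: 2-byte lead, need 1 cont bytes. acc=0x1C
Byte[5]=B5: continuation. acc=(acc<<6)|0x35=0x735
Completed: cp=U+0735 (starts at byte 4)
Byte[6]=D5: 2-byte lead, need 1 cont bytes. acc=0x15
Byte[7]=B4: continuation. acc=(acc<<6)|0x34=0x574
Completed: cp=U+0574 (starts at byte 6)
Byte[8]=E1: 3-byte lead, need 2 cont bytes. acc=0x1
Byte[9]=BD: continuation. acc=(acc<<6)|0x3D=0x7D
Byte[10]=83: continuation. acc=(acc<<6)|0x03=0x1F43
Completed: cp=U+1F43 (starts at byte 8)
Byte[11]=42: 1-byte ASCII. cp=U+0042
Byte[12]=D5: 2-byte lead, need 1 cont bytes. acc=0x15
Byte[13]=BF: continuation. acc=(acc<<6)|0x3F=0x57F
Completed: cp=U+057F (starts at byte 12)

Answer: 0 4 6 8 11 12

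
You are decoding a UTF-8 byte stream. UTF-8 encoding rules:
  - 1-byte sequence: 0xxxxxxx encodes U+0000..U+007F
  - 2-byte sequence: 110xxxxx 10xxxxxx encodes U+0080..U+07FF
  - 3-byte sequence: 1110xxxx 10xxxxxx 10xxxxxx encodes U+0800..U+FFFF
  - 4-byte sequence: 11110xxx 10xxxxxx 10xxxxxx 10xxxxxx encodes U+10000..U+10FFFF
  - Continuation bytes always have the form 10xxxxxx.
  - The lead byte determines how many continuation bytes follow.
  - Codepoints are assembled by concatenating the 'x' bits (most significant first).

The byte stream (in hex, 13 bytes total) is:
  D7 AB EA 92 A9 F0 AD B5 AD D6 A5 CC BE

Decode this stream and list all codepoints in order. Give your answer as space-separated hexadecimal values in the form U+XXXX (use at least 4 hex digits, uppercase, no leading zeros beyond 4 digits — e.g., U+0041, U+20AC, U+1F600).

Answer: U+05EB U+A4A9 U+2DD6D U+05A5 U+033E

Derivation:
Byte[0]=D7: 2-byte lead, need 1 cont bytes. acc=0x17
Byte[1]=AB: continuation. acc=(acc<<6)|0x2B=0x5EB
Completed: cp=U+05EB (starts at byte 0)
Byte[2]=EA: 3-byte lead, need 2 cont bytes. acc=0xA
Byte[3]=92: continuation. acc=(acc<<6)|0x12=0x292
Byte[4]=A9: continuation. acc=(acc<<6)|0x29=0xA4A9
Completed: cp=U+A4A9 (starts at byte 2)
Byte[5]=F0: 4-byte lead, need 3 cont bytes. acc=0x0
Byte[6]=AD: continuation. acc=(acc<<6)|0x2D=0x2D
Byte[7]=B5: continuation. acc=(acc<<6)|0x35=0xB75
Byte[8]=AD: continuation. acc=(acc<<6)|0x2D=0x2DD6D
Completed: cp=U+2DD6D (starts at byte 5)
Byte[9]=D6: 2-byte lead, need 1 cont bytes. acc=0x16
Byte[10]=A5: continuation. acc=(acc<<6)|0x25=0x5A5
Completed: cp=U+05A5 (starts at byte 9)
Byte[11]=CC: 2-byte lead, need 1 cont bytes. acc=0xC
Byte[12]=BE: continuation. acc=(acc<<6)|0x3E=0x33E
Completed: cp=U+033E (starts at byte 11)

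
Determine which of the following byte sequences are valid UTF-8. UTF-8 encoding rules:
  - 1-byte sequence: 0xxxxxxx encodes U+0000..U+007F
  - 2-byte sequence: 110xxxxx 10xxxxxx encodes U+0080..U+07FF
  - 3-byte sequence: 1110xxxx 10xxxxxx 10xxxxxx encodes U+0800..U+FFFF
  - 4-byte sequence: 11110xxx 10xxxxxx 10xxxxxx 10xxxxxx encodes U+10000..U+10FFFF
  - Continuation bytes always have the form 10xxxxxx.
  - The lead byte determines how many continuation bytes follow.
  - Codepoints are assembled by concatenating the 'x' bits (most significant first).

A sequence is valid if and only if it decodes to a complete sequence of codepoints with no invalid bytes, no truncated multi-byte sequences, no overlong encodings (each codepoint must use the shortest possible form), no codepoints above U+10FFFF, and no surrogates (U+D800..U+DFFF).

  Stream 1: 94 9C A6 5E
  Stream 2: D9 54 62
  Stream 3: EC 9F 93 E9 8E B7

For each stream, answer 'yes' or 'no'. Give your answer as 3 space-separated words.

Answer: no no yes

Derivation:
Stream 1: error at byte offset 0. INVALID
Stream 2: error at byte offset 1. INVALID
Stream 3: decodes cleanly. VALID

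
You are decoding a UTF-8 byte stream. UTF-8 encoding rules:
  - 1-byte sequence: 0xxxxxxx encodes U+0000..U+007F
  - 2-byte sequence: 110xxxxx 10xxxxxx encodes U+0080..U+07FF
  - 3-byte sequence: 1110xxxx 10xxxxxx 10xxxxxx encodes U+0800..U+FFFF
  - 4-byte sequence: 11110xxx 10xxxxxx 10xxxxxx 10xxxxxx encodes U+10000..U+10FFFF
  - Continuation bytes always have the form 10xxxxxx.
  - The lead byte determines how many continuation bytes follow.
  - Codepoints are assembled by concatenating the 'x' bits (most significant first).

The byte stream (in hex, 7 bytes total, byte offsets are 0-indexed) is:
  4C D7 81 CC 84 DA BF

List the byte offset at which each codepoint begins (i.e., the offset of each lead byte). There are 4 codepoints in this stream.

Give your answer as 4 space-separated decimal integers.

Byte[0]=4C: 1-byte ASCII. cp=U+004C
Byte[1]=D7: 2-byte lead, need 1 cont bytes. acc=0x17
Byte[2]=81: continuation. acc=(acc<<6)|0x01=0x5C1
Completed: cp=U+05C1 (starts at byte 1)
Byte[3]=CC: 2-byte lead, need 1 cont bytes. acc=0xC
Byte[4]=84: continuation. acc=(acc<<6)|0x04=0x304
Completed: cp=U+0304 (starts at byte 3)
Byte[5]=DA: 2-byte lead, need 1 cont bytes. acc=0x1A
Byte[6]=BF: continuation. acc=(acc<<6)|0x3F=0x6BF
Completed: cp=U+06BF (starts at byte 5)

Answer: 0 1 3 5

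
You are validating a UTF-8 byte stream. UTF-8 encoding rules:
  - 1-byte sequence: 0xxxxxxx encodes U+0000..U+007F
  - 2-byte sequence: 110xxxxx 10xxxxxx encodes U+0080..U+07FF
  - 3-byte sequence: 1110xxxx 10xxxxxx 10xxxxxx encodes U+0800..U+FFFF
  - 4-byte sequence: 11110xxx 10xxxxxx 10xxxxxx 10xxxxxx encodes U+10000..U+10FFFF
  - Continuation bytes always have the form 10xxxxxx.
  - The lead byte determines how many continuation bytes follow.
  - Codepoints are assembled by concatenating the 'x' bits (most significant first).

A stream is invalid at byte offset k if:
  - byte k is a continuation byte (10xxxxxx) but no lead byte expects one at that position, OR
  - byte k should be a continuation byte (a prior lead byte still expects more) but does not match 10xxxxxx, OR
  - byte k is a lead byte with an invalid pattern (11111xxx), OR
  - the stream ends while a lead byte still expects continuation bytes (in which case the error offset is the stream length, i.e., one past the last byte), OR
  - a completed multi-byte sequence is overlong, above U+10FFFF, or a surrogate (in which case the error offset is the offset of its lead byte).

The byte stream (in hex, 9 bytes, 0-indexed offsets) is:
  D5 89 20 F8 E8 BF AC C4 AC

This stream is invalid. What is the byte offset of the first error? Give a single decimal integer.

Answer: 3

Derivation:
Byte[0]=D5: 2-byte lead, need 1 cont bytes. acc=0x15
Byte[1]=89: continuation. acc=(acc<<6)|0x09=0x549
Completed: cp=U+0549 (starts at byte 0)
Byte[2]=20: 1-byte ASCII. cp=U+0020
Byte[3]=F8: INVALID lead byte (not 0xxx/110x/1110/11110)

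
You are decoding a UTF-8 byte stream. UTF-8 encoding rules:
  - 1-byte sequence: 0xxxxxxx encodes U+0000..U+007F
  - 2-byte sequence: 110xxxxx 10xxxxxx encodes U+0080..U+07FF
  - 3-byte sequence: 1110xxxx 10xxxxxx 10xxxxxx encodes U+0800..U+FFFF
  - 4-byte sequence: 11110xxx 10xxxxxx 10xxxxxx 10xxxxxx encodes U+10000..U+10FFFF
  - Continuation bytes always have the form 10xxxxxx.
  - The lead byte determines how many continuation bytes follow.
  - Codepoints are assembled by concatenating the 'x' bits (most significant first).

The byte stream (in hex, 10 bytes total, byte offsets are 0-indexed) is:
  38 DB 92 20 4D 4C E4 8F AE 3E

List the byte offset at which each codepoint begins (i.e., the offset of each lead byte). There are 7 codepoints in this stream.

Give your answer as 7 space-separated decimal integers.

Byte[0]=38: 1-byte ASCII. cp=U+0038
Byte[1]=DB: 2-byte lead, need 1 cont bytes. acc=0x1B
Byte[2]=92: continuation. acc=(acc<<6)|0x12=0x6D2
Completed: cp=U+06D2 (starts at byte 1)
Byte[3]=20: 1-byte ASCII. cp=U+0020
Byte[4]=4D: 1-byte ASCII. cp=U+004D
Byte[5]=4C: 1-byte ASCII. cp=U+004C
Byte[6]=E4: 3-byte lead, need 2 cont bytes. acc=0x4
Byte[7]=8F: continuation. acc=(acc<<6)|0x0F=0x10F
Byte[8]=AE: continuation. acc=(acc<<6)|0x2E=0x43EE
Completed: cp=U+43EE (starts at byte 6)
Byte[9]=3E: 1-byte ASCII. cp=U+003E

Answer: 0 1 3 4 5 6 9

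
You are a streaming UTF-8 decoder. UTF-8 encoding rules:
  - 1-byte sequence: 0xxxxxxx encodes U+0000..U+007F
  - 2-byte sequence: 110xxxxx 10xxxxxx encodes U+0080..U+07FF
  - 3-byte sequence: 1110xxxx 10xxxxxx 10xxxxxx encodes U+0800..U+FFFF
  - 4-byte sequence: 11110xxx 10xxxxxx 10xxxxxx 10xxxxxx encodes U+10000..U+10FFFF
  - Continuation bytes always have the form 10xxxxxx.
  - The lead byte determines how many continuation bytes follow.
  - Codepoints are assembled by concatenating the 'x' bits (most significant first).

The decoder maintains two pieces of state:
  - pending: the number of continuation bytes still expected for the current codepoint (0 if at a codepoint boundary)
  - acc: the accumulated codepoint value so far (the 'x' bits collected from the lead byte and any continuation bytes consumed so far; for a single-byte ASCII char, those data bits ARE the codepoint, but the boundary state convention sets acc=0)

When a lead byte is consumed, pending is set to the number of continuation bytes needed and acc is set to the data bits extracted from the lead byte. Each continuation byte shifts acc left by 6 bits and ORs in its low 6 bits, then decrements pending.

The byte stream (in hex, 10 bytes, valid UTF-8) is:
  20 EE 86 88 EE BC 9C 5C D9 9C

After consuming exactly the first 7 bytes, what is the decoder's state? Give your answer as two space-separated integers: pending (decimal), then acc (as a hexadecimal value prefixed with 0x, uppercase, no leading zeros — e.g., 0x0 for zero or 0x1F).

Byte[0]=20: 1-byte. pending=0, acc=0x0
Byte[1]=EE: 3-byte lead. pending=2, acc=0xE
Byte[2]=86: continuation. acc=(acc<<6)|0x06=0x386, pending=1
Byte[3]=88: continuation. acc=(acc<<6)|0x08=0xE188, pending=0
Byte[4]=EE: 3-byte lead. pending=2, acc=0xE
Byte[5]=BC: continuation. acc=(acc<<6)|0x3C=0x3BC, pending=1
Byte[6]=9C: continuation. acc=(acc<<6)|0x1C=0xEF1C, pending=0

Answer: 0 0xEF1C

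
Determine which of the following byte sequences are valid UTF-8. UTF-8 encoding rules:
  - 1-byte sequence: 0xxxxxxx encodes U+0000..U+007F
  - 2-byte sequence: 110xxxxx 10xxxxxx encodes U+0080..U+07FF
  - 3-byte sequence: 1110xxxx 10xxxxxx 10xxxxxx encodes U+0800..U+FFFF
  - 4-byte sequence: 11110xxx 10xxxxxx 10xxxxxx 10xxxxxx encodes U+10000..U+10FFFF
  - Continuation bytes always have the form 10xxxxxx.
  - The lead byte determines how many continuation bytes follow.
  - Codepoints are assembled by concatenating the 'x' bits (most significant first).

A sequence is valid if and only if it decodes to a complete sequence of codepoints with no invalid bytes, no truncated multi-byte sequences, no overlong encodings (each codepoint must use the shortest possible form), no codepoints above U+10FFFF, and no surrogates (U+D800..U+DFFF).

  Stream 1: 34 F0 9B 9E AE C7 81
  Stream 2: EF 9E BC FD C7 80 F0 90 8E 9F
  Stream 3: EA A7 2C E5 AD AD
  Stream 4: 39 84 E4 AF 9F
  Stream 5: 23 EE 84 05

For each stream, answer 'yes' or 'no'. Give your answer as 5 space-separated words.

Answer: yes no no no no

Derivation:
Stream 1: decodes cleanly. VALID
Stream 2: error at byte offset 3. INVALID
Stream 3: error at byte offset 2. INVALID
Stream 4: error at byte offset 1. INVALID
Stream 5: error at byte offset 3. INVALID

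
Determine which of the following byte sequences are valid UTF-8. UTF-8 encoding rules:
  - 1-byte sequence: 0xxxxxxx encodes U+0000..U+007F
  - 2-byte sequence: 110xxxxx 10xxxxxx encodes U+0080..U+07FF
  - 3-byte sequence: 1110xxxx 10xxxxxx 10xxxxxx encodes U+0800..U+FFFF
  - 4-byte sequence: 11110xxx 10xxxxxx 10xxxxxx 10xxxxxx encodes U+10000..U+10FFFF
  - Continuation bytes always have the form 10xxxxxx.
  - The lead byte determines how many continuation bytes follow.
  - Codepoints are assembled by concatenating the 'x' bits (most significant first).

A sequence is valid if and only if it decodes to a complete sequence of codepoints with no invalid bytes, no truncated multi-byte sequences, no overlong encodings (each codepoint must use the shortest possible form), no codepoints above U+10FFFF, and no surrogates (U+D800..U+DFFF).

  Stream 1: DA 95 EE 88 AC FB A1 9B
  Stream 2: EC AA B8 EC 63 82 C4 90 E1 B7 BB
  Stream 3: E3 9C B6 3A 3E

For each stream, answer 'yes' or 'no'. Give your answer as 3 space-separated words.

Answer: no no yes

Derivation:
Stream 1: error at byte offset 5. INVALID
Stream 2: error at byte offset 4. INVALID
Stream 3: decodes cleanly. VALID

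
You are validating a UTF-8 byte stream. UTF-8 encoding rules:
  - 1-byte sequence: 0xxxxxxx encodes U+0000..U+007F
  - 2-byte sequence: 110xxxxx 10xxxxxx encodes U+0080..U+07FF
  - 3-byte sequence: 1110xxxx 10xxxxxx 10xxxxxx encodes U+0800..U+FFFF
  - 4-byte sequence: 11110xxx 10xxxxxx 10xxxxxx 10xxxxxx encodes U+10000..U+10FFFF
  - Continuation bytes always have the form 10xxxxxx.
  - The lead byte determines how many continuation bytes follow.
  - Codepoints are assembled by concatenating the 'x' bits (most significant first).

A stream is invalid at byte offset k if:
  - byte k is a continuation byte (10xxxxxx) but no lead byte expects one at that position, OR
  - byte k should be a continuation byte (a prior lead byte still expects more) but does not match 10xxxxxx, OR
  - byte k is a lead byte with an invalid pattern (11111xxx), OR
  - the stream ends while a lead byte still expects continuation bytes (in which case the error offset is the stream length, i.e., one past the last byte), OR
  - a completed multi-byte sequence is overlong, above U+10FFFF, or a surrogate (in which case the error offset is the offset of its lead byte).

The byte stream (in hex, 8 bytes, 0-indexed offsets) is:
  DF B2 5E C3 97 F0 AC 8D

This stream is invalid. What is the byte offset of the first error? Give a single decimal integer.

Byte[0]=DF: 2-byte lead, need 1 cont bytes. acc=0x1F
Byte[1]=B2: continuation. acc=(acc<<6)|0x32=0x7F2
Completed: cp=U+07F2 (starts at byte 0)
Byte[2]=5E: 1-byte ASCII. cp=U+005E
Byte[3]=C3: 2-byte lead, need 1 cont bytes. acc=0x3
Byte[4]=97: continuation. acc=(acc<<6)|0x17=0xD7
Completed: cp=U+00D7 (starts at byte 3)
Byte[5]=F0: 4-byte lead, need 3 cont bytes. acc=0x0
Byte[6]=AC: continuation. acc=(acc<<6)|0x2C=0x2C
Byte[7]=8D: continuation. acc=(acc<<6)|0x0D=0xB0D
Byte[8]: stream ended, expected continuation. INVALID

Answer: 8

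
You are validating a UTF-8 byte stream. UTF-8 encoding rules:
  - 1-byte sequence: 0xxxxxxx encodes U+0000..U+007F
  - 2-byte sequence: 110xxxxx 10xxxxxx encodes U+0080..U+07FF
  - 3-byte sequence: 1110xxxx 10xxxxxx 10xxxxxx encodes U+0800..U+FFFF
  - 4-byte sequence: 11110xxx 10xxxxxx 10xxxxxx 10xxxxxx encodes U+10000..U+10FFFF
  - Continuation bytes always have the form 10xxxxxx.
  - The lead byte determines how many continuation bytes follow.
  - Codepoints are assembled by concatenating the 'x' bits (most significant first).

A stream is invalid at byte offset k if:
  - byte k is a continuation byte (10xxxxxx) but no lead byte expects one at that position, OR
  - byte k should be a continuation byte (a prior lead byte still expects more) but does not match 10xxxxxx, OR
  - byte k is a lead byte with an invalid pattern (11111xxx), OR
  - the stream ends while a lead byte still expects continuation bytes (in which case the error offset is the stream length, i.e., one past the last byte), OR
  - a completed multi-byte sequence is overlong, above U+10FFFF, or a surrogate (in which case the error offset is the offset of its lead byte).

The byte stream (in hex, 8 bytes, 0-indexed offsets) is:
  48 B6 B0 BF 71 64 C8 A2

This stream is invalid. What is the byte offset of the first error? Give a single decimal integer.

Answer: 1

Derivation:
Byte[0]=48: 1-byte ASCII. cp=U+0048
Byte[1]=B6: INVALID lead byte (not 0xxx/110x/1110/11110)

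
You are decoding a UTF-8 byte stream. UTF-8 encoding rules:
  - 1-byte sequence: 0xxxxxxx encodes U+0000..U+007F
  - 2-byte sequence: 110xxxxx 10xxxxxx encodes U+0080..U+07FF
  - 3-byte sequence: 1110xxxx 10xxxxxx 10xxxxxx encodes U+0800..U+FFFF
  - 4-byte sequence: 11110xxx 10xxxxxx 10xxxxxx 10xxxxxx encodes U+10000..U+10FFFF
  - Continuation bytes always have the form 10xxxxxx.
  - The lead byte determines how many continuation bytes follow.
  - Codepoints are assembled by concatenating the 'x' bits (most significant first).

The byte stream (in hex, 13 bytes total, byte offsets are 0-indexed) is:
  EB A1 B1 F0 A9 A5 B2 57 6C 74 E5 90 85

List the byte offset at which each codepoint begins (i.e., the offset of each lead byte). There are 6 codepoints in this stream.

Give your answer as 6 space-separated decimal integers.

Answer: 0 3 7 8 9 10

Derivation:
Byte[0]=EB: 3-byte lead, need 2 cont bytes. acc=0xB
Byte[1]=A1: continuation. acc=(acc<<6)|0x21=0x2E1
Byte[2]=B1: continuation. acc=(acc<<6)|0x31=0xB871
Completed: cp=U+B871 (starts at byte 0)
Byte[3]=F0: 4-byte lead, need 3 cont bytes. acc=0x0
Byte[4]=A9: continuation. acc=(acc<<6)|0x29=0x29
Byte[5]=A5: continuation. acc=(acc<<6)|0x25=0xA65
Byte[6]=B2: continuation. acc=(acc<<6)|0x32=0x29972
Completed: cp=U+29972 (starts at byte 3)
Byte[7]=57: 1-byte ASCII. cp=U+0057
Byte[8]=6C: 1-byte ASCII. cp=U+006C
Byte[9]=74: 1-byte ASCII. cp=U+0074
Byte[10]=E5: 3-byte lead, need 2 cont bytes. acc=0x5
Byte[11]=90: continuation. acc=(acc<<6)|0x10=0x150
Byte[12]=85: continuation. acc=(acc<<6)|0x05=0x5405
Completed: cp=U+5405 (starts at byte 10)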